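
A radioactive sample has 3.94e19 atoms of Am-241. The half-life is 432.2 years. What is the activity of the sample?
A = λN = 6.319e16 decays/year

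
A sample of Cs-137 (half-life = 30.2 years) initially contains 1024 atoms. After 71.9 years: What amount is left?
N = N₀(1/2)^(t/t½) = 196.6 atoms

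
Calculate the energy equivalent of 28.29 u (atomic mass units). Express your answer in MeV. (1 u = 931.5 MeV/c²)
E = mc² = 26350 MeV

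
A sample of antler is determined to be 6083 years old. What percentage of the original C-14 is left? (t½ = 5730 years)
N/N₀ = (1/2)^(t/t½) = 0.4791 = 47.9%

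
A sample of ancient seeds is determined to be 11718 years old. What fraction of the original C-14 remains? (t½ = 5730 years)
N/N₀ = (1/2)^(t/t½) = 0.2423 = 24.2%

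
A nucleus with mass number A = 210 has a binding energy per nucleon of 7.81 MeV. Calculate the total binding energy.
B.E. = 7.81 × 210 = 1640 MeV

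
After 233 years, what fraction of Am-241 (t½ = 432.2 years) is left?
N/N₀ = (1/2)^(t/t½) = 0.6882 = 68.8%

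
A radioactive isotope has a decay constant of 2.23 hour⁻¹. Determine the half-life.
t½ = ln(2)/λ = 0.3108 hours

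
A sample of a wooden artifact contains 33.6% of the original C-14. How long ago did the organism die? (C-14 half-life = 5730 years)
Age = t½ × log₂(1/ratio) = 9016 years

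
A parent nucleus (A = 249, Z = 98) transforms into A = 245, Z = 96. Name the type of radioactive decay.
ΔA = -4, ΔZ = -2 ⇒ alpha decay (α)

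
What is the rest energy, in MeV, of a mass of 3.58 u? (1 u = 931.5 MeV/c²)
E = mc² = 3335 MeV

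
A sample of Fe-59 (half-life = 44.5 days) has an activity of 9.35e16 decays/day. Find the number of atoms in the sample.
N = A/λ = 6.003e18 atoms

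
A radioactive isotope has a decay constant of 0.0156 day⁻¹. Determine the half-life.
t½ = ln(2)/λ = 44.43 days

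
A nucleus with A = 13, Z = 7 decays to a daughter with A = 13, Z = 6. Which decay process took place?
ΔA = 0, ΔZ = -1 ⇒ beta-plus decay (β⁺) or electron capture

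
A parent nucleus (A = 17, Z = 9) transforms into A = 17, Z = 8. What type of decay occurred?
ΔA = 0, ΔZ = -1 ⇒ beta-plus decay (β⁺) or electron capture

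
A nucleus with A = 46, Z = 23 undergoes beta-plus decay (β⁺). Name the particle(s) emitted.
β⁺: positron (e⁺) + neutrino (νₑ)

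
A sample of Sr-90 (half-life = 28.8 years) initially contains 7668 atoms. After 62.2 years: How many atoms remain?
N = N₀(1/2)^(t/t½) = 1716 atoms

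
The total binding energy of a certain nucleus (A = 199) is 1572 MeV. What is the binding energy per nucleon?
B.E./A = 1572/199 = 7.899 MeV/nucleon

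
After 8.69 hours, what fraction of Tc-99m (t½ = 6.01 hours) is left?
N/N₀ = (1/2)^(t/t½) = 0.3671 = 36.7%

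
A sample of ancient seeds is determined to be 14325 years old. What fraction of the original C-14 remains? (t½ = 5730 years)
N/N₀ = (1/2)^(t/t½) = 0.1768 = 17.7%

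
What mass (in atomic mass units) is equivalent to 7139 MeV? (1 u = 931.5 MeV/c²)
m = E/c² = 7.664 u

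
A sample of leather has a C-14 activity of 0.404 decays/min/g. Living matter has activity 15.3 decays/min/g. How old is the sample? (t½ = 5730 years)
Age = t½ × log₂(A₀/A) = 30040 years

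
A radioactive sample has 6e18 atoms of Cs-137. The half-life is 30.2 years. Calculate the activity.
A = λN = 1.377e17 decays/year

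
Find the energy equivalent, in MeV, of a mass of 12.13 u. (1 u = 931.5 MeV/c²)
E = mc² = 11300 MeV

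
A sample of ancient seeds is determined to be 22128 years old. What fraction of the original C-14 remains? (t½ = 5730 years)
N/N₀ = (1/2)^(t/t½) = 0.06878 = 6.88%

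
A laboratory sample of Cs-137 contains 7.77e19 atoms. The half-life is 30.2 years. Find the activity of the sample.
A = λN = 1.783e18 decays/year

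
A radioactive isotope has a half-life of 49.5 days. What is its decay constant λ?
λ = ln(2)/t½ = 0.014 day⁻¹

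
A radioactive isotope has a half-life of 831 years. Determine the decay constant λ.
λ = ln(2)/t½ = 8.341e-4 year⁻¹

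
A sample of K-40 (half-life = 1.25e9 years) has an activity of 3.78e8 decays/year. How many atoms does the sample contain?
N = A/λ = 6.817e17 atoms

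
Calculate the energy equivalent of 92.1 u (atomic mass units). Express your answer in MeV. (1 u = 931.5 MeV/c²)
E = mc² = 85790 MeV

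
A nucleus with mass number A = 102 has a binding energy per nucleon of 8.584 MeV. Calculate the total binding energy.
B.E. = 8.584 × 102 = 875.6 MeV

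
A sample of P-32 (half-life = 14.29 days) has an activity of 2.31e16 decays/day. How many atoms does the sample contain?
N = A/λ = 4.762e17 atoms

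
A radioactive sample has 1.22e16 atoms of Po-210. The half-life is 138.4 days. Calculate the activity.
A = λN = 6.11e13 decays/day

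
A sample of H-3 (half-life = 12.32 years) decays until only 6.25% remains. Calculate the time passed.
t = t½ × log₂(N₀/N) = 49.28 years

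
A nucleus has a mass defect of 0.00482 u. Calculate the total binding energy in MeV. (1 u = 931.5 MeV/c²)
B.E. = Δm × 931.5 = 4.49 MeV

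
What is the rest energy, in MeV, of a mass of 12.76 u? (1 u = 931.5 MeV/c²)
E = mc² = 11890 MeV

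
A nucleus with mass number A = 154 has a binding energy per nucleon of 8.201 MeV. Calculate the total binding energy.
B.E. = 8.201 × 154 = 1263 MeV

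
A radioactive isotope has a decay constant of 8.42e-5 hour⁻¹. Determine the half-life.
t½ = ln(2)/λ = 8232 hours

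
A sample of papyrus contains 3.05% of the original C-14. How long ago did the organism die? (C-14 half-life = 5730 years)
Age = t½ × log₂(1/ratio) = 28850 years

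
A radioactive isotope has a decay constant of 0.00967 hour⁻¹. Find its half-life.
t½ = ln(2)/λ = 71.68 hours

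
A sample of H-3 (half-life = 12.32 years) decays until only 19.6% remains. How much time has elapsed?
t = t½ × log₂(N₀/N) = 28.97 years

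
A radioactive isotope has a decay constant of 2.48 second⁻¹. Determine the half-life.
t½ = ln(2)/λ = 0.2795 seconds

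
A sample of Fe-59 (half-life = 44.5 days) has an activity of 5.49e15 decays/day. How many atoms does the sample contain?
N = A/λ = 3.525e17 atoms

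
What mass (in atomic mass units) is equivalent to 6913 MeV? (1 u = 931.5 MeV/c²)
m = E/c² = 7.421 u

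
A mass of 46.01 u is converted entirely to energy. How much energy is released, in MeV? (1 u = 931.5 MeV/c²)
E = mc² = 42860 MeV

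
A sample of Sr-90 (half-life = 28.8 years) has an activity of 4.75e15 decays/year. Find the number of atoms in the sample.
N = A/λ = 1.974e17 atoms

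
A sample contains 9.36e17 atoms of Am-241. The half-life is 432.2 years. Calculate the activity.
A = λN = 1.501e15 decays/year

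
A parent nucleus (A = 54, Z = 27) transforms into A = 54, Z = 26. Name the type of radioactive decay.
ΔA = 0, ΔZ = -1 ⇒ beta-plus decay (β⁺) or electron capture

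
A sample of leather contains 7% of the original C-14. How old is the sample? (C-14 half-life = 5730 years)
Age = t½ × log₂(1/ratio) = 21980 years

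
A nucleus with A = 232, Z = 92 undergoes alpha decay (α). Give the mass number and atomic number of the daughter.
Daughter: A = 228, Z = 90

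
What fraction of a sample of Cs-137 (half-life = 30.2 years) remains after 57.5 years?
N/N₀ = (1/2)^(t/t½) = 0.2672 = 26.7%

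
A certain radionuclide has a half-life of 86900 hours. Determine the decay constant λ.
λ = ln(2)/t½ = 7.976e-6 hour⁻¹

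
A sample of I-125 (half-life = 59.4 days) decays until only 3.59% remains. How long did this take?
t = t½ × log₂(N₀/N) = 285.1 days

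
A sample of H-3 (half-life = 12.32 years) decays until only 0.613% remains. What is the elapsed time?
t = t½ × log₂(N₀/N) = 90.55 years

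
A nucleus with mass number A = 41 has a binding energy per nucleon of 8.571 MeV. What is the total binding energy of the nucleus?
B.E. = 8.571 × 41 = 351.4 MeV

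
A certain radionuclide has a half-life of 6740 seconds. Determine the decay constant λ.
λ = ln(2)/t½ = 1.028e-4 second⁻¹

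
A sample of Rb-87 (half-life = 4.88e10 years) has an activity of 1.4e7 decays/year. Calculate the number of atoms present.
N = A/λ = 9.856e17 atoms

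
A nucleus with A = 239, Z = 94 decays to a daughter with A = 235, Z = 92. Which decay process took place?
ΔA = -4, ΔZ = -2 ⇒ alpha decay (α)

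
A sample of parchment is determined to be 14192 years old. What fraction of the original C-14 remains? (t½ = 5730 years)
N/N₀ = (1/2)^(t/t½) = 0.1796 = 18%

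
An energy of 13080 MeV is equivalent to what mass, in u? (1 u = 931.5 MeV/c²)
m = E/c² = 14.04 u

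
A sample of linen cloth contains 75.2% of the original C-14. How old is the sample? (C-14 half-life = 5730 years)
Age = t½ × log₂(1/ratio) = 2356 years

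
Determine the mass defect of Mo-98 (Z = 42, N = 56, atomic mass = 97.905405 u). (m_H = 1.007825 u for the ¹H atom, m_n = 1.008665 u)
Δm = Z·m_H + N·m_n − M = 0.9085 u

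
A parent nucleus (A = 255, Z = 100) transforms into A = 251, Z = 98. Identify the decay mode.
ΔA = -4, ΔZ = -2 ⇒ alpha decay (α)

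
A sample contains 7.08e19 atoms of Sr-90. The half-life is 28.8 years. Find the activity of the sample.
A = λN = 1.704e18 decays/year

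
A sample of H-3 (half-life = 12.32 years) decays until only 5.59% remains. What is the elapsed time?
t = t½ × log₂(N₀/N) = 51.26 years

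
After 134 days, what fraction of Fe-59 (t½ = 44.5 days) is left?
N/N₀ = (1/2)^(t/t½) = 0.124 = 12.4%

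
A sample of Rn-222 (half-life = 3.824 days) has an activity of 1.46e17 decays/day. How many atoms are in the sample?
N = A/λ = 8.055e17 atoms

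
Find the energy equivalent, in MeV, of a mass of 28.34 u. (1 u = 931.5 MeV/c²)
E = mc² = 26400 MeV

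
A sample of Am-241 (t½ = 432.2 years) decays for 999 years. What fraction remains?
N/N₀ = (1/2)^(t/t½) = 0.2015 = 20.1%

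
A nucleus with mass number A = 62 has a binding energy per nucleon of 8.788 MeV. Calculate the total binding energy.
B.E. = 8.788 × 62 = 544.9 MeV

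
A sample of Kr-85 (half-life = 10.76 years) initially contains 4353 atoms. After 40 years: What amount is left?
N = N₀(1/2)^(t/t½) = 330.9 atoms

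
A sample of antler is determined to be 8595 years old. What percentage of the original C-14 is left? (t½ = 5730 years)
N/N₀ = (1/2)^(t/t½) = 0.3536 = 35.4%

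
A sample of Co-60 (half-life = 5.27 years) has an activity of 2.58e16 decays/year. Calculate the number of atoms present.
N = A/λ = 1.962e17 atoms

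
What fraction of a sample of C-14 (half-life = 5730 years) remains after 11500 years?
N/N₀ = (1/2)^(t/t½) = 0.2488 = 24.9%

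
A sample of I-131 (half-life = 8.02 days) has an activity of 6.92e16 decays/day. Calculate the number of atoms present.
N = A/λ = 8.007e17 atoms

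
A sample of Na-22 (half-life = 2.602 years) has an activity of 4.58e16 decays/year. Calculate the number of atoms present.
N = A/λ = 1.719e17 atoms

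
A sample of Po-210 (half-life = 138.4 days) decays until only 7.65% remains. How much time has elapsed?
t = t½ × log₂(N₀/N) = 513.2 days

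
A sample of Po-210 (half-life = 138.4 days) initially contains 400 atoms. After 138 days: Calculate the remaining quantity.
N = N₀(1/2)^(t/t½) = 200.4 atoms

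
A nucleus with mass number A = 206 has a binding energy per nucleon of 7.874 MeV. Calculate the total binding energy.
B.E. = 7.874 × 206 = 1622 MeV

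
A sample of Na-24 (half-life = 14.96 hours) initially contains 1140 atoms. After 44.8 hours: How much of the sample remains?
N = N₀(1/2)^(t/t½) = 143 atoms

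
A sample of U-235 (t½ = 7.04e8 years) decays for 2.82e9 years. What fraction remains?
N/N₀ = (1/2)^(t/t½) = 0.06225 = 6.23%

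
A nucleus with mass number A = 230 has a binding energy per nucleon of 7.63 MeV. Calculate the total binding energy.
B.E. = 7.63 × 230 = 1755 MeV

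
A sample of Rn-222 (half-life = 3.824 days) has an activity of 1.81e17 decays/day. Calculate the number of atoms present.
N = A/λ = 9.986e17 atoms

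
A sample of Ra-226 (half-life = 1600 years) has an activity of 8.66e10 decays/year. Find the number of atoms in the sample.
N = A/λ = 1.999e14 atoms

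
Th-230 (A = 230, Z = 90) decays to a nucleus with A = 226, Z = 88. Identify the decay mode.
ΔA = -4, ΔZ = -2 ⇒ alpha decay (α)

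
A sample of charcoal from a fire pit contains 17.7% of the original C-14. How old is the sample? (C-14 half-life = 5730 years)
Age = t½ × log₂(1/ratio) = 14310 years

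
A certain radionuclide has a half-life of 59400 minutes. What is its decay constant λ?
λ = ln(2)/t½ = 1.167e-5 minute⁻¹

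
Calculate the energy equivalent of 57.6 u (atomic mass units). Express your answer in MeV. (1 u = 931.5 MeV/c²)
E = mc² = 53650 MeV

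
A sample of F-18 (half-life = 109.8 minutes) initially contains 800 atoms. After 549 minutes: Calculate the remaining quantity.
N = N₀(1/2)^(t/t½) = 25 atoms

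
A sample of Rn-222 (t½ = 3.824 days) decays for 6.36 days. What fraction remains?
N/N₀ = (1/2)^(t/t½) = 0.3157 = 31.6%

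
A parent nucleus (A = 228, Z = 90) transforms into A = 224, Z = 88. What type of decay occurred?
ΔA = -4, ΔZ = -2 ⇒ alpha decay (α)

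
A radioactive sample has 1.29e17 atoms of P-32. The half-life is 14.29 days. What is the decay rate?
A = λN = 6.257e15 decays/day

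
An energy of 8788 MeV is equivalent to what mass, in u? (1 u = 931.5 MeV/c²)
m = E/c² = 9.434 u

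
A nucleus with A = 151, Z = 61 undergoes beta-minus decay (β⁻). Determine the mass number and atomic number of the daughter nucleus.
Daughter: A = 151, Z = 62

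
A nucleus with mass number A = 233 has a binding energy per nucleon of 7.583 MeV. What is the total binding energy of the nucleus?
B.E. = 7.583 × 233 = 1767 MeV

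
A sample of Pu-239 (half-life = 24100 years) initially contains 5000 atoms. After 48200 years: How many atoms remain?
N = N₀(1/2)^(t/t½) = 1250 atoms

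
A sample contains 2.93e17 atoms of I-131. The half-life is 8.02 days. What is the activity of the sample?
A = λN = 2.532e16 decays/day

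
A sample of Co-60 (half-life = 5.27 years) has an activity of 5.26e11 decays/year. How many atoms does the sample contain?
N = A/λ = 3.999e12 atoms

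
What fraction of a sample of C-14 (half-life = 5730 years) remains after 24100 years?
N/N₀ = (1/2)^(t/t½) = 0.05419 = 5.42%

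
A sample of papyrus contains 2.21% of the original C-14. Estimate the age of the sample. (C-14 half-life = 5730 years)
Age = t½ × log₂(1/ratio) = 31510 years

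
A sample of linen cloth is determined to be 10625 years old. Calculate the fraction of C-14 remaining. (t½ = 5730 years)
N/N₀ = (1/2)^(t/t½) = 0.2766 = 27.7%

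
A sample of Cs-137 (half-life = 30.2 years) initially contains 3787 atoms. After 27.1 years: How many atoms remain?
N = N₀(1/2)^(t/t½) = 2033 atoms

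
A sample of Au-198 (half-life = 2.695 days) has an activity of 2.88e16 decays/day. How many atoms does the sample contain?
N = A/λ = 1.12e17 atoms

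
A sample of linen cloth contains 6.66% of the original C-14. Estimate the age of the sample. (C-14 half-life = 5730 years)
Age = t½ × log₂(1/ratio) = 22390 years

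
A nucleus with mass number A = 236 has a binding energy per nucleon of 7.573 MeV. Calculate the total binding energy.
B.E. = 7.573 × 236 = 1787 MeV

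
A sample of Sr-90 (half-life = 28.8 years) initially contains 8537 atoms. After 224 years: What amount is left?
N = N₀(1/2)^(t/t½) = 38.9 atoms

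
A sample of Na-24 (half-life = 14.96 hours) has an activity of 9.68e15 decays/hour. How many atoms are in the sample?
N = A/λ = 2.089e17 atoms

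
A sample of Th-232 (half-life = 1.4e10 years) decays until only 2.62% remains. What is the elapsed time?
t = t½ × log₂(N₀/N) = 7.356e10 years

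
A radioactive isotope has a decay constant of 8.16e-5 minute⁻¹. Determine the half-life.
t½ = ln(2)/λ = 8494 minutes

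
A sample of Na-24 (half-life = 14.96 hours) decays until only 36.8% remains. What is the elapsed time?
t = t½ × log₂(N₀/N) = 21.58 hours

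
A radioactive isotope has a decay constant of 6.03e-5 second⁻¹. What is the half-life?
t½ = ln(2)/λ = 11490 seconds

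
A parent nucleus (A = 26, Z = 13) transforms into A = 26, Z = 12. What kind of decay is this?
ΔA = 0, ΔZ = -1 ⇒ beta-plus decay (β⁺) or electron capture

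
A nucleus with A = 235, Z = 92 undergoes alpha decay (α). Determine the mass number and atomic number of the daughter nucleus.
Daughter: A = 231, Z = 90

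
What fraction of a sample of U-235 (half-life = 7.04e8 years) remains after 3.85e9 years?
N/N₀ = (1/2)^(t/t½) = 0.02258 = 2.26%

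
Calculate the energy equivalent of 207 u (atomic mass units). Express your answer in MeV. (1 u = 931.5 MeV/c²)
E = mc² = 1.928e5 MeV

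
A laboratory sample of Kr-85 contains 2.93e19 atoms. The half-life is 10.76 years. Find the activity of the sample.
A = λN = 1.887e18 decays/year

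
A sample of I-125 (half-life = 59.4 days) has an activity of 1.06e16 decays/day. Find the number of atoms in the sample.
N = A/λ = 9.084e17 atoms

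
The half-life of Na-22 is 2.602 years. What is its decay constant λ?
λ = ln(2)/t½ = 0.2664 year⁻¹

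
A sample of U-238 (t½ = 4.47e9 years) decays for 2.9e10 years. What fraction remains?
N/N₀ = (1/2)^(t/t½) = 0.01114 = 1.11%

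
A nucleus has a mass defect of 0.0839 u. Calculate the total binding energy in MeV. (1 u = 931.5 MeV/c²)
B.E. = Δm × 931.5 = 78.15 MeV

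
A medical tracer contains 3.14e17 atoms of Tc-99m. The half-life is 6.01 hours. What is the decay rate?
A = λN = 3.621e16 decays/hour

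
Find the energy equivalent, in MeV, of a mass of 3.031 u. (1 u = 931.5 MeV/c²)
E = mc² = 2823 MeV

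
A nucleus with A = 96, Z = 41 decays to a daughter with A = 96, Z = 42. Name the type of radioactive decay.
ΔA = 0, ΔZ = +1 ⇒ beta-minus decay (β⁻)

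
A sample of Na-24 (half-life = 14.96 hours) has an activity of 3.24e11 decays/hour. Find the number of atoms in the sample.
N = A/λ = 6.993e12 atoms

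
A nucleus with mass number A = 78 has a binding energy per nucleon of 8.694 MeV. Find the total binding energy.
B.E. = 8.694 × 78 = 678.1 MeV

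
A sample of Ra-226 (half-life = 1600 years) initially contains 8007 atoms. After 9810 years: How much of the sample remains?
N = N₀(1/2)^(t/t½) = 114.2 atoms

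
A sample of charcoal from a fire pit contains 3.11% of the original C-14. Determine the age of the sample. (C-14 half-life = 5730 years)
Age = t½ × log₂(1/ratio) = 28690 years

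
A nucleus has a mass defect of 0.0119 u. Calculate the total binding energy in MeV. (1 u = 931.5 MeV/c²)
B.E. = Δm × 931.5 = 11.08 MeV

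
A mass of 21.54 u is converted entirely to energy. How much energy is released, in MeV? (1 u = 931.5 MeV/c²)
E = mc² = 20060 MeV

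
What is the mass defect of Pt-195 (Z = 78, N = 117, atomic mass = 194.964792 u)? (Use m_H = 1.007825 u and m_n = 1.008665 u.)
Δm = Z·m_H + N·m_n − M = 1.659 u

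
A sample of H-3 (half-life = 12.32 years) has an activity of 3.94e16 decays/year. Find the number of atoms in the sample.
N = A/λ = 7.003e17 atoms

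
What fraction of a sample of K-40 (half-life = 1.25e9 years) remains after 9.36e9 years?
N/N₀ = (1/2)^(t/t½) = 0.00557 = 0.557%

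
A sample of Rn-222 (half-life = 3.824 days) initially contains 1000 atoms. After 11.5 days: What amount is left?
N = N₀(1/2)^(t/t½) = 124.4 atoms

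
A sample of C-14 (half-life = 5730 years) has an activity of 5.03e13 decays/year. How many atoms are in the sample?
N = A/λ = 4.158e17 atoms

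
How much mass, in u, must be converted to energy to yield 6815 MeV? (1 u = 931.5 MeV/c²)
m = E/c² = 7.316 u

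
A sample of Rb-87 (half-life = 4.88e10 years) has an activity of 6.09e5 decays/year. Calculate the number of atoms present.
N = A/λ = 4.288e16 atoms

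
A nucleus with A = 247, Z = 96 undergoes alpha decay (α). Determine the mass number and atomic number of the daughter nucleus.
Daughter: A = 243, Z = 94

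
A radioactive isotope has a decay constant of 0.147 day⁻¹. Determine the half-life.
t½ = ln(2)/λ = 4.715 days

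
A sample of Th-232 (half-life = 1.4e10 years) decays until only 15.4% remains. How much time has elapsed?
t = t½ × log₂(N₀/N) = 3.779e10 years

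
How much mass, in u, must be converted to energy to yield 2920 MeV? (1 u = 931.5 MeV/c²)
m = E/c² = 3.135 u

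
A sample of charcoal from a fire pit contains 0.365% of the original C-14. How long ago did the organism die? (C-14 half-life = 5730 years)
Age = t½ × log₂(1/ratio) = 46400 years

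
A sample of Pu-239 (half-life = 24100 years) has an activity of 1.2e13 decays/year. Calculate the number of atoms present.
N = A/λ = 4.172e17 atoms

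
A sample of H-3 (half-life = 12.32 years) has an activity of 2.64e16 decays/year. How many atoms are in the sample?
N = A/λ = 4.692e17 atoms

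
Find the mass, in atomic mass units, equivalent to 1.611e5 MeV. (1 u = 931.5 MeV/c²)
m = E/c² = 172.9 u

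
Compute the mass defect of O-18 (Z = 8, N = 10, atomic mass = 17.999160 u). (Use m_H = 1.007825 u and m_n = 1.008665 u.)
Δm = Z·m_H + N·m_n − M = 0.1501 u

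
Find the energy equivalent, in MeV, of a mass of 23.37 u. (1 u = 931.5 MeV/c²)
E = mc² = 21770 MeV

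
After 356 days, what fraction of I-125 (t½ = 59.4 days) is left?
N/N₀ = (1/2)^(t/t½) = 0.0157 = 1.57%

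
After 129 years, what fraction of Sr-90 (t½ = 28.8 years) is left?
N/N₀ = (1/2)^(t/t½) = 0.04484 = 4.48%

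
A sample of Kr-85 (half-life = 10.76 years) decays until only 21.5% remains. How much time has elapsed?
t = t½ × log₂(N₀/N) = 23.86 years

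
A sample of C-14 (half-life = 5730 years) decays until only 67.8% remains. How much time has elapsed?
t = t½ × log₂(N₀/N) = 3212 years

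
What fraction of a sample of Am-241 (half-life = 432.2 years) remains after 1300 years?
N/N₀ = (1/2)^(t/t½) = 0.1243 = 12.4%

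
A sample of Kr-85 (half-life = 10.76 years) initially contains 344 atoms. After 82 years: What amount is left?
N = N₀(1/2)^(t/t½) = 1.748 atoms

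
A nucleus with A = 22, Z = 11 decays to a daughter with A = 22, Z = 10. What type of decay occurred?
ΔA = 0, ΔZ = -1 ⇒ beta-plus decay (β⁺) or electron capture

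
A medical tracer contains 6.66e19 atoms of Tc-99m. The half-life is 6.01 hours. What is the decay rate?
A = λN = 7.681e18 decays/hour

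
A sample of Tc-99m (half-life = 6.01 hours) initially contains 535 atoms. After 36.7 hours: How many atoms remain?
N = N₀(1/2)^(t/t½) = 7.765 atoms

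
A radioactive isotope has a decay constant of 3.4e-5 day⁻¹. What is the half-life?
t½ = ln(2)/λ = 20390 days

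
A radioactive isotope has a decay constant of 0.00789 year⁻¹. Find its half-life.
t½ = ln(2)/λ = 87.85 years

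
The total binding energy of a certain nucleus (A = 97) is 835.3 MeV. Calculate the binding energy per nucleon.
B.E./A = 835.3/97 = 8.611 MeV/nucleon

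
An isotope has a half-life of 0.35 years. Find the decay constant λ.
λ = ln(2)/t½ = 1.98 year⁻¹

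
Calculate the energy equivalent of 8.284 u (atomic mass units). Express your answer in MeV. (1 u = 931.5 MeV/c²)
E = mc² = 7717 MeV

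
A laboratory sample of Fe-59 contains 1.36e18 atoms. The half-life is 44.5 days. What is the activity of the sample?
A = λN = 2.118e16 decays/day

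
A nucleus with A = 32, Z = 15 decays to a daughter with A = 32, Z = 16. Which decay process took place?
ΔA = 0, ΔZ = +1 ⇒ beta-minus decay (β⁻)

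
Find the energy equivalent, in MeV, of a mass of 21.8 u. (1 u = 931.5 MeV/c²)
E = mc² = 20310 MeV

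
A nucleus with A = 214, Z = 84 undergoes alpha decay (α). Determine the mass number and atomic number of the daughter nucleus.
Daughter: A = 210, Z = 82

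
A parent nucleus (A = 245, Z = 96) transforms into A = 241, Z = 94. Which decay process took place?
ΔA = -4, ΔZ = -2 ⇒ alpha decay (α)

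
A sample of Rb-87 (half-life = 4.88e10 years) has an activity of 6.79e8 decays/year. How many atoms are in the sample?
N = A/λ = 4.78e19 atoms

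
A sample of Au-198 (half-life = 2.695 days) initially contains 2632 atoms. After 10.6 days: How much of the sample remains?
N = N₀(1/2)^(t/t½) = 172.3 atoms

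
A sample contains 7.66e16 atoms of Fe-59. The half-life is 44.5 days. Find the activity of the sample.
A = λN = 1.193e15 decays/day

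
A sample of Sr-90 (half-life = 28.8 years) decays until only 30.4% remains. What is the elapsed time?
t = t½ × log₂(N₀/N) = 49.47 years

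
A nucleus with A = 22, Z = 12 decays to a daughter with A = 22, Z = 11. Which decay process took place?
ΔA = 0, ΔZ = -1 ⇒ beta-plus decay (β⁺) or electron capture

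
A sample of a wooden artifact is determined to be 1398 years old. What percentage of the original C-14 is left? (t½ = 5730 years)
N/N₀ = (1/2)^(t/t½) = 0.8444 = 84.4%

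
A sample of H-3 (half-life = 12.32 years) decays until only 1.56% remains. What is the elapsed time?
t = t½ × log₂(N₀/N) = 73.95 years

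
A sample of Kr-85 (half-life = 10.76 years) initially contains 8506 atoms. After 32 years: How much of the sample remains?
N = N₀(1/2)^(t/t½) = 1083 atoms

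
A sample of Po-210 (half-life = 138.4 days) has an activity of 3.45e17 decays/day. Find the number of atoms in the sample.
N = A/λ = 6.889e19 atoms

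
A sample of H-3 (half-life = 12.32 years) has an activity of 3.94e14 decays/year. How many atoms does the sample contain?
N = A/λ = 7.003e15 atoms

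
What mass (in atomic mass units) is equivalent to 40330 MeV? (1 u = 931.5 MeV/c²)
m = E/c² = 43.3 u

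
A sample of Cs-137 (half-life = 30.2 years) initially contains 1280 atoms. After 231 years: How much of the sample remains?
N = N₀(1/2)^(t/t½) = 6.377 atoms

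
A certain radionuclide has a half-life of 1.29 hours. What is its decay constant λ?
λ = ln(2)/t½ = 0.5373 hour⁻¹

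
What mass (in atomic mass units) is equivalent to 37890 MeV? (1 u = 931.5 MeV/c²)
m = E/c² = 40.68 u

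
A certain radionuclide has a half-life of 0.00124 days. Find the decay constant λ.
λ = ln(2)/t½ = 559 day⁻¹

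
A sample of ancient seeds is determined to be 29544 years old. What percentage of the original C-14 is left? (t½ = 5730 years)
N/N₀ = (1/2)^(t/t½) = 0.02805 = 2.8%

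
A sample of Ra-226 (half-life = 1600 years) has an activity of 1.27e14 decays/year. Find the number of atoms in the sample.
N = A/λ = 2.932e17 atoms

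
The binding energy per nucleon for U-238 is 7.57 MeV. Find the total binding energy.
B.E. = 7.57 × 238 = 1802 MeV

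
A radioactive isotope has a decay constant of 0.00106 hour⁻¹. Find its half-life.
t½ = ln(2)/λ = 653.9 hours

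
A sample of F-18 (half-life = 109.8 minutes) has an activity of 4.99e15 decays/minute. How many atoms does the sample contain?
N = A/λ = 7.905e17 atoms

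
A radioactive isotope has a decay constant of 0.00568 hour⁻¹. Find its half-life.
t½ = ln(2)/λ = 122 hours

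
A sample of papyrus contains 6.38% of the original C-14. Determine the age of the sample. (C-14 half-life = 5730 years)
Age = t½ × log₂(1/ratio) = 22750 years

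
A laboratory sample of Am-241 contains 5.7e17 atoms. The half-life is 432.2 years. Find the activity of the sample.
A = λN = 9.141e14 decays/year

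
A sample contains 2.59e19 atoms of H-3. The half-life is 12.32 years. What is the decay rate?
A = λN = 1.457e18 decays/year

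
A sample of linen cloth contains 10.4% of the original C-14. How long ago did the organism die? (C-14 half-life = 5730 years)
Age = t½ × log₂(1/ratio) = 18710 years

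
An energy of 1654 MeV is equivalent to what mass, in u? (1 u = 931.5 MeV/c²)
m = E/c² = 1.776 u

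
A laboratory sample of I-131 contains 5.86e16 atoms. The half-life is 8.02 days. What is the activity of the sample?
A = λN = 5.065e15 decays/day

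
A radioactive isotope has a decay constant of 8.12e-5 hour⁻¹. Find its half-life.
t½ = ln(2)/λ = 8536 hours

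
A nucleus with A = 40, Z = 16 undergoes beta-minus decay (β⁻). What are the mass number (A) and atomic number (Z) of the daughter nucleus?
Daughter: A = 40, Z = 17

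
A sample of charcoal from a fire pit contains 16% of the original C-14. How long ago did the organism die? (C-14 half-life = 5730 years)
Age = t½ × log₂(1/ratio) = 15150 years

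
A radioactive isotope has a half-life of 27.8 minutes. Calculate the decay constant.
λ = ln(2)/t½ = 0.02493 minute⁻¹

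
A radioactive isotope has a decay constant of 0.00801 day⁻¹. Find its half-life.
t½ = ln(2)/λ = 86.54 days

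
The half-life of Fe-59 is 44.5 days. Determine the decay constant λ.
λ = ln(2)/t½ = 0.01558 day⁻¹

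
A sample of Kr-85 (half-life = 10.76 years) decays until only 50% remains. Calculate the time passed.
t = t½ × log₂(N₀/N) = 10.76 years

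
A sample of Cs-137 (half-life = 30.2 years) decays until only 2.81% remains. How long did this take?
t = t½ × log₂(N₀/N) = 155.6 years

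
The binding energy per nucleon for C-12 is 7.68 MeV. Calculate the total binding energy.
B.E. = 7.68 × 12 = 92.16 MeV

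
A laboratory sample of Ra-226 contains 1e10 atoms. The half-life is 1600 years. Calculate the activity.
A = λN = 4.332e6 decays/year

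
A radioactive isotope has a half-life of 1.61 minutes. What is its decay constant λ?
λ = ln(2)/t½ = 0.4305 minute⁻¹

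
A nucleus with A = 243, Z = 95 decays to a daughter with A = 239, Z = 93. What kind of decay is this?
ΔA = -4, ΔZ = -2 ⇒ alpha decay (α)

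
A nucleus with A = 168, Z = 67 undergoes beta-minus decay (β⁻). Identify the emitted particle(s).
β⁻: electron (e⁻) + antineutrino (ν̄ₑ)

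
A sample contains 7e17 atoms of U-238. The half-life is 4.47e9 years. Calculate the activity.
A = λN = 1.085e8 decays/year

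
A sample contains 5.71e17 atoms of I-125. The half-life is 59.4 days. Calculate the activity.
A = λN = 6.663e15 decays/day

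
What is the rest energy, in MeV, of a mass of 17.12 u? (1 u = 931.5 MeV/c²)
E = mc² = 15950 MeV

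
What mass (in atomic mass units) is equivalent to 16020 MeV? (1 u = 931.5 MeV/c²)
m = E/c² = 17.2 u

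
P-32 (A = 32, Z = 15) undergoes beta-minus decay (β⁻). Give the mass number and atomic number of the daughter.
Daughter: A = 32, Z = 16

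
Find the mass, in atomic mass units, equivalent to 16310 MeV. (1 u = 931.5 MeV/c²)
m = E/c² = 17.51 u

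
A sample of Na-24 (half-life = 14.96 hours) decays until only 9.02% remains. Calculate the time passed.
t = t½ × log₂(N₀/N) = 51.92 hours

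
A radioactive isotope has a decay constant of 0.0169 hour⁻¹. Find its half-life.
t½ = ln(2)/λ = 41.01 hours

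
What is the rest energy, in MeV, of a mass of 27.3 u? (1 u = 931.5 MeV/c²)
E = mc² = 25430 MeV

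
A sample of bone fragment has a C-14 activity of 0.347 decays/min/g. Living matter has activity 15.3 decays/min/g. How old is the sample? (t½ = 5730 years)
Age = t½ × log₂(A₀/A) = 31300 years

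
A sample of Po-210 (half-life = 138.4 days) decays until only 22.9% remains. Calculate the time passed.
t = t½ × log₂(N₀/N) = 294.3 days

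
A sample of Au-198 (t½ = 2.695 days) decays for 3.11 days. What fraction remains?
N/N₀ = (1/2)^(t/t½) = 0.4494 = 44.9%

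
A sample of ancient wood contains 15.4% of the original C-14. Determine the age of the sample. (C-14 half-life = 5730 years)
Age = t½ × log₂(1/ratio) = 15470 years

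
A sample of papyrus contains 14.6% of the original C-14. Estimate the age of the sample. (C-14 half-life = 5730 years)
Age = t½ × log₂(1/ratio) = 15910 years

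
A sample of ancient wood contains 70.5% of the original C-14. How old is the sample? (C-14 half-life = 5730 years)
Age = t½ × log₂(1/ratio) = 2890 years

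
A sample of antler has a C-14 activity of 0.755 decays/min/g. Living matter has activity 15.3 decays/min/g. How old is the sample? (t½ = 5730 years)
Age = t½ × log₂(A₀/A) = 24870 years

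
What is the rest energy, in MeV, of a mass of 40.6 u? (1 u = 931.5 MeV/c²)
E = mc² = 37820 MeV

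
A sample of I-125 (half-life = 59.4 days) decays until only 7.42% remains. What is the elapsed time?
t = t½ × log₂(N₀/N) = 222.9 days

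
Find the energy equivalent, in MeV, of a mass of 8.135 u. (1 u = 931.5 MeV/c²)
E = mc² = 7578 MeV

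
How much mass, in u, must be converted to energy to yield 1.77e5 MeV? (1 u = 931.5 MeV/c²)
m = E/c² = 190 u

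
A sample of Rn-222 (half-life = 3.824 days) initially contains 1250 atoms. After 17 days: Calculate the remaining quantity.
N = N₀(1/2)^(t/t½) = 57.37 atoms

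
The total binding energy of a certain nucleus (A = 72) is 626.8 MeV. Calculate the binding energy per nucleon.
B.E./A = 626.8/72 = 8.706 MeV/nucleon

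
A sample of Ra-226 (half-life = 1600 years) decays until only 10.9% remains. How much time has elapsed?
t = t½ × log₂(N₀/N) = 5116 years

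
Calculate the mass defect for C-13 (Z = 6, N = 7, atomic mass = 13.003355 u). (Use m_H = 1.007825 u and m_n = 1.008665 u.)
Δm = Z·m_H + N·m_n − M = 0.1043 u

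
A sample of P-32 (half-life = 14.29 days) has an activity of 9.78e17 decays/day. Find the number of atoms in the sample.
N = A/λ = 2.016e19 atoms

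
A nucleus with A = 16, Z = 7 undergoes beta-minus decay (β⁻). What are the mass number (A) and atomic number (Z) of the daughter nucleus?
Daughter: A = 16, Z = 8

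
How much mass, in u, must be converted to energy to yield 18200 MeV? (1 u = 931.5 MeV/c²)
m = E/c² = 19.54 u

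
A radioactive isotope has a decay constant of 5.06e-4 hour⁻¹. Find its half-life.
t½ = ln(2)/λ = 1370 hours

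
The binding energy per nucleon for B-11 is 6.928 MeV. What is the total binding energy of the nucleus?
B.E. = 6.928 × 11 = 76.21 MeV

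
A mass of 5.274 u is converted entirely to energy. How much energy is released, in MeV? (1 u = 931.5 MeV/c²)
E = mc² = 4913 MeV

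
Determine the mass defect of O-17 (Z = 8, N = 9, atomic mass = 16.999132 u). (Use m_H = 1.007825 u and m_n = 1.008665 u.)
Δm = Z·m_H + N·m_n − M = 0.1415 u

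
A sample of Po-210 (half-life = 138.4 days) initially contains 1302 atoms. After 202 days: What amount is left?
N = N₀(1/2)^(t/t½) = 473.4 atoms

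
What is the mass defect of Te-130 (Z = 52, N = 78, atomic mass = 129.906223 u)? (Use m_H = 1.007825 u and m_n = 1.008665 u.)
Δm = Z·m_H + N·m_n − M = 1.177 u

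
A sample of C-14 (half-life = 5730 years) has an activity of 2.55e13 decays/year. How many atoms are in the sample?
N = A/λ = 2.108e17 atoms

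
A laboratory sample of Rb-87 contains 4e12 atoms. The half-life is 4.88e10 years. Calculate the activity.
A = λN = 56.82 decays/year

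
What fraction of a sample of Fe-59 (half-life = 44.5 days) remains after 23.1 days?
N/N₀ = (1/2)^(t/t½) = 0.6978 = 69.8%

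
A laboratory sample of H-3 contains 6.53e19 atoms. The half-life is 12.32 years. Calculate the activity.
A = λN = 3.674e18 decays/year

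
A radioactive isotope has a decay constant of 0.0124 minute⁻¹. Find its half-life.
t½ = ln(2)/λ = 55.9 minutes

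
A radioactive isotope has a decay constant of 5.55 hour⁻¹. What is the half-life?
t½ = ln(2)/λ = 0.1249 hours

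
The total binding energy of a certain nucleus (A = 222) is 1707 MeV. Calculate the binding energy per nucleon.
B.E./A = 1707/222 = 7.689 MeV/nucleon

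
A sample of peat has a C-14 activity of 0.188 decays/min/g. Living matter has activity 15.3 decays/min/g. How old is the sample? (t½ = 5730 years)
Age = t½ × log₂(A₀/A) = 36370 years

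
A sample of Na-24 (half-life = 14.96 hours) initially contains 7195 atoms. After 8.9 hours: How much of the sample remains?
N = N₀(1/2)^(t/t½) = 4764 atoms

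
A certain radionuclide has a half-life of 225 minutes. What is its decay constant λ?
λ = ln(2)/t½ = 0.003081 minute⁻¹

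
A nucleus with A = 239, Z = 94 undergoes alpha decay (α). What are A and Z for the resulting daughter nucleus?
Daughter: A = 235, Z = 92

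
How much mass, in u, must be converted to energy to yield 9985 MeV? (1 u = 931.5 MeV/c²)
m = E/c² = 10.72 u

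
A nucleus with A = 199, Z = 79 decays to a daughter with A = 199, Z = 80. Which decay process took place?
ΔA = 0, ΔZ = +1 ⇒ beta-minus decay (β⁻)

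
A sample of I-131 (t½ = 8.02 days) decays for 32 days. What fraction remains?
N/N₀ = (1/2)^(t/t½) = 0.06293 = 6.29%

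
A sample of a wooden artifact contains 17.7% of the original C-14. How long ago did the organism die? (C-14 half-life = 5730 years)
Age = t½ × log₂(1/ratio) = 14310 years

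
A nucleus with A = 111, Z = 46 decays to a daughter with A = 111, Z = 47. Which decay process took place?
ΔA = 0, ΔZ = +1 ⇒ beta-minus decay (β⁻)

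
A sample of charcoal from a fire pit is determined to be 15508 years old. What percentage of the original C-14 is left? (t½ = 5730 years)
N/N₀ = (1/2)^(t/t½) = 0.1532 = 15.3%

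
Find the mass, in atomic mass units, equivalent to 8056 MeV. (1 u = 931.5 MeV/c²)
m = E/c² = 8.648 u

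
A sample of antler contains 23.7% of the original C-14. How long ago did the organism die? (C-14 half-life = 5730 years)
Age = t½ × log₂(1/ratio) = 11900 years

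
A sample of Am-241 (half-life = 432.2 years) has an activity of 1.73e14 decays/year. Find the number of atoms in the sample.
N = A/λ = 1.079e17 atoms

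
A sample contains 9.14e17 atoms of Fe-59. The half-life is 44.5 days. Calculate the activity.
A = λN = 1.424e16 decays/day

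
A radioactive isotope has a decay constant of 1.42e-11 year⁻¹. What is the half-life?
t½ = ln(2)/λ = 4.881e10 years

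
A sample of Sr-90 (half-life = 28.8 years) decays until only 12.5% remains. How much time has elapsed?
t = t½ × log₂(N₀/N) = 86.4 years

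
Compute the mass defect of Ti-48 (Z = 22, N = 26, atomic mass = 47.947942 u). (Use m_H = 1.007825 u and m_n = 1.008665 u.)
Δm = Z·m_H + N·m_n − M = 0.4495 u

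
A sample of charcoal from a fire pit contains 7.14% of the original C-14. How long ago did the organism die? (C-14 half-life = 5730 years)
Age = t½ × log₂(1/ratio) = 21820 years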